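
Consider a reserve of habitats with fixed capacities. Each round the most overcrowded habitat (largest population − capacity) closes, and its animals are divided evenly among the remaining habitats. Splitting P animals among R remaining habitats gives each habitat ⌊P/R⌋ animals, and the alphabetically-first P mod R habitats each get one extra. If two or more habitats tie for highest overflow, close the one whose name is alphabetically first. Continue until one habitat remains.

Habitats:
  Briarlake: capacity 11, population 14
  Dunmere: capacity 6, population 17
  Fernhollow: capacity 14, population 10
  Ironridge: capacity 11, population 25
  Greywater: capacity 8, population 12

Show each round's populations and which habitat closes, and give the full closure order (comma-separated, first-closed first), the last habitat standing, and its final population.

Round 1: Briarlake=14 Dunmere=17 Fernhollow=10 Greywater=12 Ironridge=25 → close Ironridge (overflow 14)
  25÷4 = 6 each, +1 to first 1
Round 2: Briarlake=21 Dunmere=23 Fernhollow=16 Greywater=18 → close Dunmere (overflow 17)
  23÷3 = 7 each, +1 to first 2
Round 3: Briarlake=29 Fernhollow=24 Greywater=25 → close Briarlake (overflow 18)
  29÷2 = 14 each, +1 to first 1
Round 4: Fernhollow=39 Greywater=39 → close Greywater (overflow 31)
  39÷1 = 39 each, +1 to first 0

Closure order: Ironridge, Dunmere, Briarlake, Greywater
Last habitat: Fernhollow with 78 animals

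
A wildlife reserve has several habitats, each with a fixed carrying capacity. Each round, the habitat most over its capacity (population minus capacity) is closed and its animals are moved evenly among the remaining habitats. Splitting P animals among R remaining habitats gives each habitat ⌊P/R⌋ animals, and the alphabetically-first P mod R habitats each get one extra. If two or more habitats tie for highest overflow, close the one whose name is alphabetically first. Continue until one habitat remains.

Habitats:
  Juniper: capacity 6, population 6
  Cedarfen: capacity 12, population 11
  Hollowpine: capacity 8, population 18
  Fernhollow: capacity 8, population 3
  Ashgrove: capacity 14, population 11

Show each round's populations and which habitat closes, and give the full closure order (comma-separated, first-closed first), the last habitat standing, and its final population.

Round 1: Ashgrove=11 Cedarfen=11 Fernhollow=3 Hollowpine=18 Juniper=6 → close Hollowpine (overflow 10)
  18÷4 = 4 each, +1 to first 2
Round 2: Ashgrove=16 Cedarfen=16 Fernhollow=7 Juniper=10 → close Cedarfen (overflow 4)
  16÷3 = 5 each, +1 to first 1
Round 3: Ashgrove=22 Fernhollow=12 Juniper=15 → close Juniper (overflow 9)
  15÷2 = 7 each, +1 to first 1
Round 4: Ashgrove=30 Fernhollow=19 → close Ashgrove (overflow 16)
  30÷1 = 30 each, +1 to first 0

Closure order: Hollowpine, Cedarfen, Juniper, Ashgrove
Last habitat: Fernhollow with 49 animals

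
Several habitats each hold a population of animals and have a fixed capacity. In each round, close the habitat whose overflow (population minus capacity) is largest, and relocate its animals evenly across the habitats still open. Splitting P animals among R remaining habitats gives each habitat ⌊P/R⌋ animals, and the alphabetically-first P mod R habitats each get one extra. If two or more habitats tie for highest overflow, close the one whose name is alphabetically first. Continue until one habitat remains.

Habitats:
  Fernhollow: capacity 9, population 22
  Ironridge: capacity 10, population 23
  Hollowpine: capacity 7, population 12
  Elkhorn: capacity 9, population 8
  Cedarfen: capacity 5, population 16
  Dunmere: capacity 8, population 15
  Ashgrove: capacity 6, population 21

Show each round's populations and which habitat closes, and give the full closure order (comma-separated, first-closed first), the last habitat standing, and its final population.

Round 1: Ashgrove=21 Cedarfen=16 Dunmere=15 Elkhorn=8 Fernhollow=22 Hollowpine=12 Ironridge=23 → close Ashgrove (overflow 15)
  21÷6 = 3 each, +1 to first 3
Round 2: Cedarfen=20 Dunmere=19 Elkhorn=12 Fernhollow=25 Hollowpine=15 Ironridge=26 → close Fernhollow (overflow 16)
  25÷5 = 5 each, +1 to first 0
Round 3: Cedarfen=25 Dunmere=24 Elkhorn=17 Hollowpine=20 Ironridge=31 → close Ironridge (overflow 21)
  31÷4 = 7 each, +1 to first 3
Round 4: Cedarfen=33 Dunmere=32 Elkhorn=25 Hollowpine=27 → close Cedarfen (overflow 28)
  33÷3 = 11 each, +1 to first 0
Round 5: Dunmere=43 Elkhorn=36 Hollowpine=38 → close Dunmere (overflow 35)
  43÷2 = 21 each, +1 to first 1
Round 6: Elkhorn=58 Hollowpine=59 → close Hollowpine (overflow 52)
  59÷1 = 59 each, +1 to first 0

Closure order: Ashgrove, Fernhollow, Ironridge, Cedarfen, Dunmere, Hollowpine
Last habitat: Elkhorn with 117 animals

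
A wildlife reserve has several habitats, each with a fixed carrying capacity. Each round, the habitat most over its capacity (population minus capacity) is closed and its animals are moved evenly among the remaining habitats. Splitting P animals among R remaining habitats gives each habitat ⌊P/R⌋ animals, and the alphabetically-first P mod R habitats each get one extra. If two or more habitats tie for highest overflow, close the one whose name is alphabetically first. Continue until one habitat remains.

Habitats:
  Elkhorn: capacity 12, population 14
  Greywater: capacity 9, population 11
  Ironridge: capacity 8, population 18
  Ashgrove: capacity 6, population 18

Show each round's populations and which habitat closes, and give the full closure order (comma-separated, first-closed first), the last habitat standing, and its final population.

Closure order: Ashgrove, Ironridge, Elkhorn
Last habitat: Greywater with 61 animals

Round 1: Ashgrove=18 Elkhorn=14 Greywater=11 Ironridge=18 → close Ashgrove (overflow 12)
  18÷3 = 6 each, +1 to first 0
Round 2: Elkhorn=20 Greywater=17 Ironridge=24 → close Ironridge (overflow 16)
  24÷2 = 12 each, +1 to first 0
Round 3: Elkhorn=32 Greywater=29 → close Elkhorn (overflow 20)
  32÷1 = 32 each, +1 to first 0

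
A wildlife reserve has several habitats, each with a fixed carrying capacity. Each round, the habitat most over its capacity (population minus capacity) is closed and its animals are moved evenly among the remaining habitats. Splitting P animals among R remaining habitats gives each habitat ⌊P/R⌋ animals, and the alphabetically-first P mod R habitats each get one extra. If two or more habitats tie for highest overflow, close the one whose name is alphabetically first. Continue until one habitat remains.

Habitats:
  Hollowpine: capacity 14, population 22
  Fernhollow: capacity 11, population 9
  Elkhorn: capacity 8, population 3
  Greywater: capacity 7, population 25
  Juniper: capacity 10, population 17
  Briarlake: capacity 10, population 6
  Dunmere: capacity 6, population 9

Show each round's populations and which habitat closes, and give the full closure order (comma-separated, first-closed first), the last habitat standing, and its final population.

Round 1: Briarlake=6 Dunmere=9 Elkhorn=3 Fernhollow=9 Greywater=25 Hollowpine=22 Juniper=17 → close Greywater (overflow 18)
  25÷6 = 4 each, +1 to first 1
Round 2: Briarlake=11 Dunmere=13 Elkhorn=7 Fernhollow=13 Hollowpine=26 Juniper=21 → close Hollowpine (overflow 12)
  26÷5 = 5 each, +1 to first 1
Round 3: Briarlake=17 Dunmere=18 Elkhorn=12 Fernhollow=18 Juniper=26 → close Juniper (overflow 16)
  26÷4 = 6 each, +1 to first 2
Round 4: Briarlake=24 Dunmere=25 Elkhorn=18 Fernhollow=24 → close Dunmere (overflow 19)
  25÷3 = 8 each, +1 to first 1
Round 5: Briarlake=33 Elkhorn=26 Fernhollow=32 → close Briarlake (overflow 23)
  33÷2 = 16 each, +1 to first 1
Round 6: Elkhorn=43 Fernhollow=48 → close Fernhollow (overflow 37)
  48÷1 = 48 each, +1 to first 0

Closure order: Greywater, Hollowpine, Juniper, Dunmere, Briarlake, Fernhollow
Last habitat: Elkhorn with 91 animals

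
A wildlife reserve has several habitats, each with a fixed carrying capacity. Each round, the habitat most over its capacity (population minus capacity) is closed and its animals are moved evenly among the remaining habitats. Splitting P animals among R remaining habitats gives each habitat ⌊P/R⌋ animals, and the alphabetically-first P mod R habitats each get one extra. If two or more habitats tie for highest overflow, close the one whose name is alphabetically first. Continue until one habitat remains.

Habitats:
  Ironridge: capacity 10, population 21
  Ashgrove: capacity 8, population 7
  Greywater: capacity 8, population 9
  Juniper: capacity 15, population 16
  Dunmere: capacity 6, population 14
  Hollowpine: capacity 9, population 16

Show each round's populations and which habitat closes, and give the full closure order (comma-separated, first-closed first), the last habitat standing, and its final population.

Closure order: Ironridge, Dunmere, Hollowpine, Greywater, Ashgrove
Last habitat: Juniper with 83 animals

Round 1: Ashgrove=7 Dunmere=14 Greywater=9 Hollowpine=16 Ironridge=21 Juniper=16 → close Ironridge (overflow 11)
  21÷5 = 4 each, +1 to first 1
Round 2: Ashgrove=12 Dunmere=18 Greywater=13 Hollowpine=20 Juniper=20 → close Dunmere (overflow 12)
  18÷4 = 4 each, +1 to first 2
Round 3: Ashgrove=17 Greywater=18 Hollowpine=24 Juniper=24 → close Hollowpine (overflow 15)
  24÷3 = 8 each, +1 to first 0
Round 4: Ashgrove=25 Greywater=26 Juniper=32 → close Greywater (overflow 18)
  26÷2 = 13 each, +1 to first 0
Round 5: Ashgrove=38 Juniper=45 → close Ashgrove (overflow 30)
  38÷1 = 38 each, +1 to first 0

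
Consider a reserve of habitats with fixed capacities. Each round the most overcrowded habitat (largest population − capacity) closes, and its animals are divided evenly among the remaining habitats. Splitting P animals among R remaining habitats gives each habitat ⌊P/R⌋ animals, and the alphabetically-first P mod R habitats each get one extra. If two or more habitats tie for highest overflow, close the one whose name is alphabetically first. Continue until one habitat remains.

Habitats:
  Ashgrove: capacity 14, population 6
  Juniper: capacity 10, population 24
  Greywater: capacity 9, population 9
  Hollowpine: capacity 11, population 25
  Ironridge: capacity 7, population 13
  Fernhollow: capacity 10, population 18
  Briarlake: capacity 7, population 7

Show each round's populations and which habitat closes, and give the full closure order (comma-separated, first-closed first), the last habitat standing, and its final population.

Round 1: Ashgrove=6 Briarlake=7 Fernhollow=18 Greywater=9 Hollowpine=25 Ironridge=13 Juniper=24 → close Hollowpine (overflow 14)
  25÷6 = 4 each, +1 to first 1
Round 2: Ashgrove=11 Briarlake=11 Fernhollow=22 Greywater=13 Ironridge=17 Juniper=28 → close Juniper (overflow 18)
  28÷5 = 5 each, +1 to first 3
Round 3: Ashgrove=17 Briarlake=17 Fernhollow=28 Greywater=18 Ironridge=22 → close Fernhollow (overflow 18)
  28÷4 = 7 each, +1 to first 0
Round 4: Ashgrove=24 Briarlake=24 Greywater=25 Ironridge=29 → close Ironridge (overflow 22)
  29÷3 = 9 each, +1 to first 2
Round 5: Ashgrove=34 Briarlake=34 Greywater=34 → close Briarlake (overflow 27)
  34÷2 = 17 each, +1 to first 0
Round 6: Ashgrove=51 Greywater=51 → close Greywater (overflow 42)
  51÷1 = 51 each, +1 to first 0

Closure order: Hollowpine, Juniper, Fernhollow, Ironridge, Briarlake, Greywater
Last habitat: Ashgrove with 102 animals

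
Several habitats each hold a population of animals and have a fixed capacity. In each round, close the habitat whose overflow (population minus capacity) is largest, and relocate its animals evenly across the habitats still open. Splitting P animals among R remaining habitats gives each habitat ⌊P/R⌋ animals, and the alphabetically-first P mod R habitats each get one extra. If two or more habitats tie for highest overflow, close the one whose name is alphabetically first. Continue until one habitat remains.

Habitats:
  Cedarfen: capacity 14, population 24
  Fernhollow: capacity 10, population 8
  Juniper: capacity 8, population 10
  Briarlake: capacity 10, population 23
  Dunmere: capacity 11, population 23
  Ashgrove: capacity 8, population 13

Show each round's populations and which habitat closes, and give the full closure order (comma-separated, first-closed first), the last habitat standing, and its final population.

Closure order: Briarlake, Dunmere, Cedarfen, Ashgrove, Juniper
Last habitat: Fernhollow with 101 animals

Round 1: Ashgrove=13 Briarlake=23 Cedarfen=24 Dunmere=23 Fernhollow=8 Juniper=10 → close Briarlake (overflow 13)
  23÷5 = 4 each, +1 to first 3
Round 2: Ashgrove=18 Cedarfen=29 Dunmere=28 Fernhollow=12 Juniper=14 → close Dunmere (overflow 17)
  28÷4 = 7 each, +1 to first 0
Round 3: Ashgrove=25 Cedarfen=36 Fernhollow=19 Juniper=21 → close Cedarfen (overflow 22)
  36÷3 = 12 each, +1 to first 0
Round 4: Ashgrove=37 Fernhollow=31 Juniper=33 → close Ashgrove (overflow 29)
  37÷2 = 18 each, +1 to first 1
Round 5: Fernhollow=50 Juniper=51 → close Juniper (overflow 43)
  51÷1 = 51 each, +1 to first 0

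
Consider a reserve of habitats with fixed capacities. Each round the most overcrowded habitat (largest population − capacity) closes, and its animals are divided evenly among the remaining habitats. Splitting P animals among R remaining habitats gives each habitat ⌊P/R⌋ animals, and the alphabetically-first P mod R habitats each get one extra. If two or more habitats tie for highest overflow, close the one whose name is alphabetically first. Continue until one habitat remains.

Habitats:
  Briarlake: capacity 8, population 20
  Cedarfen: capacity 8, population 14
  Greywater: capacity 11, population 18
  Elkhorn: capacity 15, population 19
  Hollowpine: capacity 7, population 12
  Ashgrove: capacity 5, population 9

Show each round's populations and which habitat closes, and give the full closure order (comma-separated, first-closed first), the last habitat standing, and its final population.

Round 1: Ashgrove=9 Briarlake=20 Cedarfen=14 Elkhorn=19 Greywater=18 Hollowpine=12 → close Briarlake (overflow 12)
  20÷5 = 4 each, +1 to first 0
Round 2: Ashgrove=13 Cedarfen=18 Elkhorn=23 Greywater=22 Hollowpine=16 → close Greywater (overflow 11)
  22÷4 = 5 each, +1 to first 2
Round 3: Ashgrove=19 Cedarfen=24 Elkhorn=28 Hollowpine=21 → close Cedarfen (overflow 16)
  24÷3 = 8 each, +1 to first 0
Round 4: Ashgrove=27 Elkhorn=36 Hollowpine=29 → close Ashgrove (overflow 22)
  27÷2 = 13 each, +1 to first 1
Round 5: Elkhorn=50 Hollowpine=42 → close Elkhorn (overflow 35)
  50÷1 = 50 each, +1 to first 0

Closure order: Briarlake, Greywater, Cedarfen, Ashgrove, Elkhorn
Last habitat: Hollowpine with 92 animals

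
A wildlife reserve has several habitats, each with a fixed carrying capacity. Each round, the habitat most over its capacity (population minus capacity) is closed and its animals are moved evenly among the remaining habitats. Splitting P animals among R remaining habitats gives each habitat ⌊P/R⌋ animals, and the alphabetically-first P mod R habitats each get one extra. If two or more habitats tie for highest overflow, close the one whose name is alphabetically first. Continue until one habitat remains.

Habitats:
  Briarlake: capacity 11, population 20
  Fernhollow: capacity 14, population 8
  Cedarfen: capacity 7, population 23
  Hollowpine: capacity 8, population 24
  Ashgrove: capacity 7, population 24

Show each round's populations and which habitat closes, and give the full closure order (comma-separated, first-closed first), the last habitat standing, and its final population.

Round 1: Ashgrove=24 Briarlake=20 Cedarfen=23 Fernhollow=8 Hollowpine=24 → close Ashgrove (overflow 17)
  24÷4 = 6 each, +1 to first 0
Round 2: Briarlake=26 Cedarfen=29 Fernhollow=14 Hollowpine=30 → close Cedarfen (overflow 22)
  29÷3 = 9 each, +1 to first 2
Round 3: Briarlake=36 Fernhollow=24 Hollowpine=39 → close Hollowpine (overflow 31)
  39÷2 = 19 each, +1 to first 1
Round 4: Briarlake=56 Fernhollow=43 → close Briarlake (overflow 45)
  56÷1 = 56 each, +1 to first 0

Closure order: Ashgrove, Cedarfen, Hollowpine, Briarlake
Last habitat: Fernhollow with 99 animals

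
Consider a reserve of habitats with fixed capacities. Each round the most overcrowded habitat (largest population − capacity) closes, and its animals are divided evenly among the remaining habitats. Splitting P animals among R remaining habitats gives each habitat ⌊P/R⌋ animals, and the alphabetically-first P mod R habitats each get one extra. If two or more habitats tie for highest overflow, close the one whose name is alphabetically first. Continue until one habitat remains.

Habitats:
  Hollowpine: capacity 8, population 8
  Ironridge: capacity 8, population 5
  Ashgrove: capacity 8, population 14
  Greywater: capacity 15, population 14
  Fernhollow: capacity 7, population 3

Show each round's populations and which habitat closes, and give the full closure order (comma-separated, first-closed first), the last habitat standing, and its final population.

Round 1: Ashgrove=14 Fernhollow=3 Greywater=14 Hollowpine=8 Ironridge=5 → close Ashgrove (overflow 6)
  14÷4 = 3 each, +1 to first 2
Round 2: Fernhollow=7 Greywater=18 Hollowpine=11 Ironridge=8 → close Greywater (overflow 3)
  18÷3 = 6 each, +1 to first 0
Round 3: Fernhollow=13 Hollowpine=17 Ironridge=14 → close Hollowpine (overflow 9)
  17÷2 = 8 each, +1 to first 1
Round 4: Fernhollow=22 Ironridge=22 → close Fernhollow (overflow 15)
  22÷1 = 22 each, +1 to first 0

Closure order: Ashgrove, Greywater, Hollowpine, Fernhollow
Last habitat: Ironridge with 44 animals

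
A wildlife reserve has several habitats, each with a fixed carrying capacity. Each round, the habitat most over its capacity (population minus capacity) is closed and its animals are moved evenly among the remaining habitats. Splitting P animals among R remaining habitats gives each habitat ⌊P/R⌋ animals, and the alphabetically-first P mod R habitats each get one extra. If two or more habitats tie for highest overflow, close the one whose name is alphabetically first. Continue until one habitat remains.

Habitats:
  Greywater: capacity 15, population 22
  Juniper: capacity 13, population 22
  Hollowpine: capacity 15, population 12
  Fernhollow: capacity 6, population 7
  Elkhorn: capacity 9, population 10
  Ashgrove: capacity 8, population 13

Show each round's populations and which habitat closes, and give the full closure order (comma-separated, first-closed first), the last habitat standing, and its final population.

Round 1: Ashgrove=13 Elkhorn=10 Fernhollow=7 Greywater=22 Hollowpine=12 Juniper=22 → close Juniper (overflow 9)
  22÷5 = 4 each, +1 to first 2
Round 2: Ashgrove=18 Elkhorn=15 Fernhollow=11 Greywater=26 Hollowpine=16 → close Greywater (overflow 11)
  26÷4 = 6 each, +1 to first 2
Round 3: Ashgrove=25 Elkhorn=22 Fernhollow=17 Hollowpine=22 → close Ashgrove (overflow 17)
  25÷3 = 8 each, +1 to first 1
Round 4: Elkhorn=31 Fernhollow=25 Hollowpine=30 → close Elkhorn (overflow 22)
  31÷2 = 15 each, +1 to first 1
Round 5: Fernhollow=41 Hollowpine=45 → close Fernhollow (overflow 35)
  41÷1 = 41 each, +1 to first 0

Closure order: Juniper, Greywater, Ashgrove, Elkhorn, Fernhollow
Last habitat: Hollowpine with 86 animals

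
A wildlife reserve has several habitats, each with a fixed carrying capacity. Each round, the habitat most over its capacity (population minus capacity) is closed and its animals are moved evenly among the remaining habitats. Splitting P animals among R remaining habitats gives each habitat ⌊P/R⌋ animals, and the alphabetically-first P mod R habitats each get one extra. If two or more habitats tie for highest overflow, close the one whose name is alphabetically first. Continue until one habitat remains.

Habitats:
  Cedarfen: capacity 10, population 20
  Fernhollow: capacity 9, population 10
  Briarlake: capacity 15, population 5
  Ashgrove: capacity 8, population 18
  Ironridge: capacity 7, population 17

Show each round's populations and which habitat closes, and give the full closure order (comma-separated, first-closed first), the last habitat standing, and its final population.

Closure order: Ashgrove, Cedarfen, Ironridge, Fernhollow
Last habitat: Briarlake with 70 animals

Round 1: Ashgrove=18 Briarlake=5 Cedarfen=20 Fernhollow=10 Ironridge=17 → close Ashgrove (overflow 10)
  18÷4 = 4 each, +1 to first 2
Round 2: Briarlake=10 Cedarfen=25 Fernhollow=14 Ironridge=21 → close Cedarfen (overflow 15)
  25÷3 = 8 each, +1 to first 1
Round 3: Briarlake=19 Fernhollow=22 Ironridge=29 → close Ironridge (overflow 22)
  29÷2 = 14 each, +1 to first 1
Round 4: Briarlake=34 Fernhollow=36 → close Fernhollow (overflow 27)
  36÷1 = 36 each, +1 to first 0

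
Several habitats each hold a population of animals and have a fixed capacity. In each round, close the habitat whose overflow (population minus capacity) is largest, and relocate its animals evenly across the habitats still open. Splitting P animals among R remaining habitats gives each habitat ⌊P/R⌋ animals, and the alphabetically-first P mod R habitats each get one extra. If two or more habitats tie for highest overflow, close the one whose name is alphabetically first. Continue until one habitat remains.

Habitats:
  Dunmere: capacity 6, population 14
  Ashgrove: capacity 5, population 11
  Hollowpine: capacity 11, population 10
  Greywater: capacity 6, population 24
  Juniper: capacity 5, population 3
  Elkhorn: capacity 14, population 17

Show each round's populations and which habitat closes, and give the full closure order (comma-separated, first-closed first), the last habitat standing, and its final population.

Round 1: Ashgrove=11 Dunmere=14 Elkhorn=17 Greywater=24 Hollowpine=10 Juniper=3 → close Greywater (overflow 18)
  24÷5 = 4 each, +1 to first 4
Round 2: Ashgrove=16 Dunmere=19 Elkhorn=22 Hollowpine=15 Juniper=7 → close Dunmere (overflow 13)
  19÷4 = 4 each, +1 to first 3
Round 3: Ashgrove=21 Elkhorn=27 Hollowpine=20 Juniper=11 → close Ashgrove (overflow 16)
  21÷3 = 7 each, +1 to first 0
Round 4: Elkhorn=34 Hollowpine=27 Juniper=18 → close Elkhorn (overflow 20)
  34÷2 = 17 each, +1 to first 0
Round 5: Hollowpine=44 Juniper=35 → close Hollowpine (overflow 33)
  44÷1 = 44 each, +1 to first 0

Closure order: Greywater, Dunmere, Ashgrove, Elkhorn, Hollowpine
Last habitat: Juniper with 79 animals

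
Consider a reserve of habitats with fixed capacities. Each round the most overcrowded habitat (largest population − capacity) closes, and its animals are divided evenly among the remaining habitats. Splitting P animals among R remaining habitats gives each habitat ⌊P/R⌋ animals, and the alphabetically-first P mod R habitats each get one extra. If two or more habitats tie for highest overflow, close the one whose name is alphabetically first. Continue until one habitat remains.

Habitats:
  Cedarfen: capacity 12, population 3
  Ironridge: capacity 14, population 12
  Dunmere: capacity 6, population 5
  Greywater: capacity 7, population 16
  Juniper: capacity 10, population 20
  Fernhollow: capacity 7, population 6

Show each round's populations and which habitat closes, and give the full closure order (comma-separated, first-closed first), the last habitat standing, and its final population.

Closure order: Juniper, Greywater, Dunmere, Fernhollow, Ironridge
Last habitat: Cedarfen with 62 animals

Round 1: Cedarfen=3 Dunmere=5 Fernhollow=6 Greywater=16 Ironridge=12 Juniper=20 → close Juniper (overflow 10)
  20÷5 = 4 each, +1 to first 0
Round 2: Cedarfen=7 Dunmere=9 Fernhollow=10 Greywater=20 Ironridge=16 → close Greywater (overflow 13)
  20÷4 = 5 each, +1 to first 0
Round 3: Cedarfen=12 Dunmere=14 Fernhollow=15 Ironridge=21 → close Dunmere (overflow 8)
  14÷3 = 4 each, +1 to first 2
Round 4: Cedarfen=17 Fernhollow=20 Ironridge=25 → close Fernhollow (overflow 13)
  20÷2 = 10 each, +1 to first 0
Round 5: Cedarfen=27 Ironridge=35 → close Ironridge (overflow 21)
  35÷1 = 35 each, +1 to first 0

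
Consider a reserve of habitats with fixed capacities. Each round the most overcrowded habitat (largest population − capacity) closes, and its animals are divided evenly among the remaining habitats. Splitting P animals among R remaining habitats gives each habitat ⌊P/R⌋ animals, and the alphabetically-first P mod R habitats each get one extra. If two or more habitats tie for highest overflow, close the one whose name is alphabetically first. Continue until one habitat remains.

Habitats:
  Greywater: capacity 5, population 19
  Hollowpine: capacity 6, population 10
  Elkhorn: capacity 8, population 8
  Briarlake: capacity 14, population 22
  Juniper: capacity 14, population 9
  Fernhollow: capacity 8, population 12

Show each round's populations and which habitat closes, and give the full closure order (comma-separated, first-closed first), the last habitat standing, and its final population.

Closure order: Greywater, Briarlake, Fernhollow, Hollowpine, Elkhorn
Last habitat: Juniper with 80 animals

Round 1: Briarlake=22 Elkhorn=8 Fernhollow=12 Greywater=19 Hollowpine=10 Juniper=9 → close Greywater (overflow 14)
  19÷5 = 3 each, +1 to first 4
Round 2: Briarlake=26 Elkhorn=12 Fernhollow=16 Hollowpine=14 Juniper=12 → close Briarlake (overflow 12)
  26÷4 = 6 each, +1 to first 2
Round 3: Elkhorn=19 Fernhollow=23 Hollowpine=20 Juniper=18 → close Fernhollow (overflow 15)
  23÷3 = 7 each, +1 to first 2
Round 4: Elkhorn=27 Hollowpine=28 Juniper=25 → close Hollowpine (overflow 22)
  28÷2 = 14 each, +1 to first 0
Round 5: Elkhorn=41 Juniper=39 → close Elkhorn (overflow 33)
  41÷1 = 41 each, +1 to first 0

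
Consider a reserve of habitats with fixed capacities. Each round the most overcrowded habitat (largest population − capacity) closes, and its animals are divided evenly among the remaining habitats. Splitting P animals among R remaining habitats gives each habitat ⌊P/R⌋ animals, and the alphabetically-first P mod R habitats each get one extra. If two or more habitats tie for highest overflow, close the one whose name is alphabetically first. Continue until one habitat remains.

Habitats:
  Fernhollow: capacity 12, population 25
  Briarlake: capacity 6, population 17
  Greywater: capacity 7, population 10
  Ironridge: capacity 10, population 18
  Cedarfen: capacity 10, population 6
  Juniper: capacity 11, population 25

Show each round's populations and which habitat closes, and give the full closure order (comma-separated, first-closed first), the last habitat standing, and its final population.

Closure order: Juniper, Fernhollow, Briarlake, Ironridge, Greywater
Last habitat: Cedarfen with 101 animals

Round 1: Briarlake=17 Cedarfen=6 Fernhollow=25 Greywater=10 Ironridge=18 Juniper=25 → close Juniper (overflow 14)
  25÷5 = 5 each, +1 to first 0
Round 2: Briarlake=22 Cedarfen=11 Fernhollow=30 Greywater=15 Ironridge=23 → close Fernhollow (overflow 18)
  30÷4 = 7 each, +1 to first 2
Round 3: Briarlake=30 Cedarfen=19 Greywater=22 Ironridge=30 → close Briarlake (overflow 24)
  30÷3 = 10 each, +1 to first 0
Round 4: Cedarfen=29 Greywater=32 Ironridge=40 → close Ironridge (overflow 30)
  40÷2 = 20 each, +1 to first 0
Round 5: Cedarfen=49 Greywater=52 → close Greywater (overflow 45)
  52÷1 = 52 each, +1 to first 0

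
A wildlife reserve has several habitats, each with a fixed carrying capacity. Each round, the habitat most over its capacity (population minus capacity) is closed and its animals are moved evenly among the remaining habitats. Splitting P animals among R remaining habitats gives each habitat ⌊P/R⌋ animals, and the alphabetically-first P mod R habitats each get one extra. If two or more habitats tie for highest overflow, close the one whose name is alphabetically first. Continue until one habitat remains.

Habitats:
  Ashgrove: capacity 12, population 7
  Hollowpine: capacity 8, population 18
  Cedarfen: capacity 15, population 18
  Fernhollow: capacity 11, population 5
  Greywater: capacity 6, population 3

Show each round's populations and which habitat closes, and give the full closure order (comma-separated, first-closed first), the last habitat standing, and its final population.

Round 1: Ashgrove=7 Cedarfen=18 Fernhollow=5 Greywater=3 Hollowpine=18 → close Hollowpine (overflow 10)
  18÷4 = 4 each, +1 to first 2
Round 2: Ashgrove=12 Cedarfen=23 Fernhollow=9 Greywater=7 → close Cedarfen (overflow 8)
  23÷3 = 7 each, +1 to first 2
Round 3: Ashgrove=20 Fernhollow=17 Greywater=14 → close Ashgrove (overflow 8)
  20÷2 = 10 each, +1 to first 0
Round 4: Fernhollow=27 Greywater=24 → close Greywater (overflow 18)
  24÷1 = 24 each, +1 to first 0

Closure order: Hollowpine, Cedarfen, Ashgrove, Greywater
Last habitat: Fernhollow with 51 animals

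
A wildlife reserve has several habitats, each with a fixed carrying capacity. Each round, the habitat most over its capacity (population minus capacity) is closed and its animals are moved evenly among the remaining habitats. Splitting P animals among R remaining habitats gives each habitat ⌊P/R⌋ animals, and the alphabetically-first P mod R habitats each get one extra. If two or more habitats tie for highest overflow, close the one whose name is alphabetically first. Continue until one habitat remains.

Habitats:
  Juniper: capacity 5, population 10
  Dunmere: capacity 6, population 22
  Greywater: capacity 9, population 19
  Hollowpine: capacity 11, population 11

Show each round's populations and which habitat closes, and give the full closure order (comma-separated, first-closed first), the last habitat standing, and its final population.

Round 1: Dunmere=22 Greywater=19 Hollowpine=11 Juniper=10 → close Dunmere (overflow 16)
  22÷3 = 7 each, +1 to first 1
Round 2: Greywater=27 Hollowpine=18 Juniper=17 → close Greywater (overflow 18)
  27÷2 = 13 each, +1 to first 1
Round 3: Hollowpine=32 Juniper=30 → close Juniper (overflow 25)
  30÷1 = 30 each, +1 to first 0

Closure order: Dunmere, Greywater, Juniper
Last habitat: Hollowpine with 62 animals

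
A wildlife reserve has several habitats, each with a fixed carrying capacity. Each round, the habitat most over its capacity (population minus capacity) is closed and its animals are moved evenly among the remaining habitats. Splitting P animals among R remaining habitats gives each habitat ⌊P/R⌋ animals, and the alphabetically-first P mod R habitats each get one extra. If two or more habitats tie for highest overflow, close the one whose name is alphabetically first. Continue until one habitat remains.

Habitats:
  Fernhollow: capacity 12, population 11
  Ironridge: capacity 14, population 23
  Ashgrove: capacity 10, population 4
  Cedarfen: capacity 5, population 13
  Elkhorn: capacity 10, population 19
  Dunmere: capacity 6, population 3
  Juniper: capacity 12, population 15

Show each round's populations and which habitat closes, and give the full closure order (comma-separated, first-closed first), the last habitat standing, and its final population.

Round 1: Ashgrove=4 Cedarfen=13 Dunmere=3 Elkhorn=19 Fernhollow=11 Ironridge=23 Juniper=15 → close Elkhorn (overflow 9)
  19÷6 = 3 each, +1 to first 1
Round 2: Ashgrove=8 Cedarfen=16 Dunmere=6 Fernhollow=14 Ironridge=26 Juniper=18 → close Ironridge (overflow 12)
  26÷5 = 5 each, +1 to first 1
Round 3: Ashgrove=14 Cedarfen=21 Dunmere=11 Fernhollow=19 Juniper=23 → close Cedarfen (overflow 16)
  21÷4 = 5 each, +1 to first 1
Round 4: Ashgrove=20 Dunmere=16 Fernhollow=24 Juniper=28 → close Juniper (overflow 16)
  28÷3 = 9 each, +1 to first 1
Round 5: Ashgrove=30 Dunmere=25 Fernhollow=33 → close Fernhollow (overflow 21)
  33÷2 = 16 each, +1 to first 1
Round 6: Ashgrove=47 Dunmere=41 → close Ashgrove (overflow 37)
  47÷1 = 47 each, +1 to first 0

Closure order: Elkhorn, Ironridge, Cedarfen, Juniper, Fernhollow, Ashgrove
Last habitat: Dunmere with 88 animals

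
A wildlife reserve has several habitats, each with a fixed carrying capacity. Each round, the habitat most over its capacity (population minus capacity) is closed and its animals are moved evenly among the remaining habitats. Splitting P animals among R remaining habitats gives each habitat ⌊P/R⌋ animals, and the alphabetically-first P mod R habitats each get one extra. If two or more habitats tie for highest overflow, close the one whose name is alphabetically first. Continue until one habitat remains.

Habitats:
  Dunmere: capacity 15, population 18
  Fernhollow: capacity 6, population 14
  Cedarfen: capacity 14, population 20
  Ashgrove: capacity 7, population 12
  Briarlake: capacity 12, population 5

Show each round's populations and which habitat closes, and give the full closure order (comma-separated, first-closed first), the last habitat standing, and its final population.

Round 1: Ashgrove=12 Briarlake=5 Cedarfen=20 Dunmere=18 Fernhollow=14 → close Fernhollow (overflow 8)
  14÷4 = 3 each, +1 to first 2
Round 2: Ashgrove=16 Briarlake=9 Cedarfen=23 Dunmere=21 → close Ashgrove (overflow 9)
  16÷3 = 5 each, +1 to first 1
Round 3: Briarlake=15 Cedarfen=28 Dunmere=26 → close Cedarfen (overflow 14)
  28÷2 = 14 each, +1 to first 0
Round 4: Briarlake=29 Dunmere=40 → close Dunmere (overflow 25)
  40÷1 = 40 each, +1 to first 0

Closure order: Fernhollow, Ashgrove, Cedarfen, Dunmere
Last habitat: Briarlake with 69 animals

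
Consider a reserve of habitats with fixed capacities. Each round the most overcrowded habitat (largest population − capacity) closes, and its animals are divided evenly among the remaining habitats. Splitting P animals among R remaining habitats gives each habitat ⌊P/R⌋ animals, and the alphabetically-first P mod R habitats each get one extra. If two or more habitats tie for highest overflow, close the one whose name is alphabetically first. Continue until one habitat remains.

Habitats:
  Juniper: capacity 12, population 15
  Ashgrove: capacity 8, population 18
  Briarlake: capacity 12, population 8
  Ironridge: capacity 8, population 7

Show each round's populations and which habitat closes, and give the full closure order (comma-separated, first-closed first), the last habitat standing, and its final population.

Round 1: Ashgrove=18 Briarlake=8 Ironridge=7 Juniper=15 → close Ashgrove (overflow 10)
  18÷3 = 6 each, +1 to first 0
Round 2: Briarlake=14 Ironridge=13 Juniper=21 → close Juniper (overflow 9)
  21÷2 = 10 each, +1 to first 1
Round 3: Briarlake=25 Ironridge=23 → close Ironridge (overflow 15)
  23÷1 = 23 each, +1 to first 0

Closure order: Ashgrove, Juniper, Ironridge
Last habitat: Briarlake with 48 animals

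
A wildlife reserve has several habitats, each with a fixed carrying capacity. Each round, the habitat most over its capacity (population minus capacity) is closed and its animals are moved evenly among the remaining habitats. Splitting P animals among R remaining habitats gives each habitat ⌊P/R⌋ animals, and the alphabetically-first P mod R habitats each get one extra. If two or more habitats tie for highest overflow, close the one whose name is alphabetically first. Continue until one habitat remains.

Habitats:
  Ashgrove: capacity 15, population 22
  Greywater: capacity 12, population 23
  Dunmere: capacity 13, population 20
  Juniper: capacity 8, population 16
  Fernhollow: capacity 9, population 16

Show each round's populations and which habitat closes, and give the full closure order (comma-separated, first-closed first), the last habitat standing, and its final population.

Round 1: Ashgrove=22 Dunmere=20 Fernhollow=16 Greywater=23 Juniper=16 → close Greywater (overflow 11)
  23÷4 = 5 each, +1 to first 3
Round 2: Ashgrove=28 Dunmere=26 Fernhollow=22 Juniper=21 → close Ashgrove (overflow 13)
  28÷3 = 9 each, +1 to first 1
Round 3: Dunmere=36 Fernhollow=31 Juniper=30 → close Dunmere (overflow 23)
  36÷2 = 18 each, +1 to first 0
Round 4: Fernhollow=49 Juniper=48 → close Fernhollow (overflow 40)
  49÷1 = 49 each, +1 to first 0

Closure order: Greywater, Ashgrove, Dunmere, Fernhollow
Last habitat: Juniper with 97 animals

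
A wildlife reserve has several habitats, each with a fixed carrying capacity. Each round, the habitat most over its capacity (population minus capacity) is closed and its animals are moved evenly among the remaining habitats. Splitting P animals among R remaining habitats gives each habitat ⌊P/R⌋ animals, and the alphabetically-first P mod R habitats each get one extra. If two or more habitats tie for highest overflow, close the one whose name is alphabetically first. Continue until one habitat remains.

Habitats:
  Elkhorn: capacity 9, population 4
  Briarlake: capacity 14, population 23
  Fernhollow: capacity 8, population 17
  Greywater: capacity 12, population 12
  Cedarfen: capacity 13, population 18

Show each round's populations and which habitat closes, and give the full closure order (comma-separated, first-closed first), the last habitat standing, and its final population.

Closure order: Briarlake, Fernhollow, Cedarfen, Greywater
Last habitat: Elkhorn with 74 animals

Round 1: Briarlake=23 Cedarfen=18 Elkhorn=4 Fernhollow=17 Greywater=12 → close Briarlake (overflow 9)
  23÷4 = 5 each, +1 to first 3
Round 2: Cedarfen=24 Elkhorn=10 Fernhollow=23 Greywater=17 → close Fernhollow (overflow 15)
  23÷3 = 7 each, +1 to first 2
Round 3: Cedarfen=32 Elkhorn=18 Greywater=24 → close Cedarfen (overflow 19)
  32÷2 = 16 each, +1 to first 0
Round 4: Elkhorn=34 Greywater=40 → close Greywater (overflow 28)
  40÷1 = 40 each, +1 to first 0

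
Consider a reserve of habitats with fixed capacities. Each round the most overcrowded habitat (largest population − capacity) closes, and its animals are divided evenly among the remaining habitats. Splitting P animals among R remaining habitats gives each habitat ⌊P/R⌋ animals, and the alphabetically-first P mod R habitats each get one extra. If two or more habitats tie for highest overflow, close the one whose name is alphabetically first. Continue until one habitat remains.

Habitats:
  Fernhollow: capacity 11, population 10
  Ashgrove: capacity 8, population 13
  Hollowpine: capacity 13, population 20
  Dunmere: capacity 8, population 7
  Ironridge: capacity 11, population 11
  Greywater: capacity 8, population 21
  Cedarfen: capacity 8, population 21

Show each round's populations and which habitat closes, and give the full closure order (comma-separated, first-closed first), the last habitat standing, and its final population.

Round 1: Ashgrove=13 Cedarfen=21 Dunmere=7 Fernhollow=10 Greywater=21 Hollowpine=20 Ironridge=11 → close Cedarfen (overflow 13)
  21÷6 = 3 each, +1 to first 3
Round 2: Ashgrove=17 Dunmere=11 Fernhollow=14 Greywater=24 Hollowpine=23 Ironridge=14 → close Greywater (overflow 16)
  24÷5 = 4 each, +1 to first 4
Round 3: Ashgrove=22 Dunmere=16 Fernhollow=19 Hollowpine=28 Ironridge=18 → close Hollowpine (overflow 15)
  28÷4 = 7 each, +1 to first 0
Round 4: Ashgrove=29 Dunmere=23 Fernhollow=26 Ironridge=25 → close Ashgrove (overflow 21)
  29÷3 = 9 each, +1 to first 2
Round 5: Dunmere=33 Fernhollow=36 Ironridge=34 → close Dunmere (overflow 25)
  33÷2 = 16 each, +1 to first 1
Round 6: Fernhollow=53 Ironridge=50 → close Fernhollow (overflow 42)
  53÷1 = 53 each, +1 to first 0

Closure order: Cedarfen, Greywater, Hollowpine, Ashgrove, Dunmere, Fernhollow
Last habitat: Ironridge with 103 animals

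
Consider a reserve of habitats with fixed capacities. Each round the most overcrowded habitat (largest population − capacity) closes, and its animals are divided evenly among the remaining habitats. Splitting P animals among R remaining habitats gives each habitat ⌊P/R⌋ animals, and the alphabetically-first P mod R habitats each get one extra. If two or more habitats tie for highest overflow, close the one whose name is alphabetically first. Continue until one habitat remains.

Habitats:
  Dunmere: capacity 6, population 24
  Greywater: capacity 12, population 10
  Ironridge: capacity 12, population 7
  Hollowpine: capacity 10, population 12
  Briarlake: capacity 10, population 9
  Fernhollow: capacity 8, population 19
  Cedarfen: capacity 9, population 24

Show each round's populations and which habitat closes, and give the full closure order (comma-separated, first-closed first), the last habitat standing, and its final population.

Round 1: Briarlake=9 Cedarfen=24 Dunmere=24 Fernhollow=19 Greywater=10 Hollowpine=12 Ironridge=7 → close Dunmere (overflow 18)
  24÷6 = 4 each, +1 to first 0
Round 2: Briarlake=13 Cedarfen=28 Fernhollow=23 Greywater=14 Hollowpine=16 Ironridge=11 → close Cedarfen (overflow 19)
  28÷5 = 5 each, +1 to first 3
Round 3: Briarlake=19 Fernhollow=29 Greywater=20 Hollowpine=21 Ironridge=16 → close Fernhollow (overflow 21)
  29÷4 = 7 each, +1 to first 1
Round 4: Briarlake=27 Greywater=27 Hollowpine=28 Ironridge=23 → close Hollowpine (overflow 18)
  28÷3 = 9 each, +1 to first 1
Round 5: Briarlake=37 Greywater=36 Ironridge=32 → close Briarlake (overflow 27)
  37÷2 = 18 each, +1 to first 1
Round 6: Greywater=55 Ironridge=50 → close Greywater (overflow 43)
  55÷1 = 55 each, +1 to first 0

Closure order: Dunmere, Cedarfen, Fernhollow, Hollowpine, Briarlake, Greywater
Last habitat: Ironridge with 105 animals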